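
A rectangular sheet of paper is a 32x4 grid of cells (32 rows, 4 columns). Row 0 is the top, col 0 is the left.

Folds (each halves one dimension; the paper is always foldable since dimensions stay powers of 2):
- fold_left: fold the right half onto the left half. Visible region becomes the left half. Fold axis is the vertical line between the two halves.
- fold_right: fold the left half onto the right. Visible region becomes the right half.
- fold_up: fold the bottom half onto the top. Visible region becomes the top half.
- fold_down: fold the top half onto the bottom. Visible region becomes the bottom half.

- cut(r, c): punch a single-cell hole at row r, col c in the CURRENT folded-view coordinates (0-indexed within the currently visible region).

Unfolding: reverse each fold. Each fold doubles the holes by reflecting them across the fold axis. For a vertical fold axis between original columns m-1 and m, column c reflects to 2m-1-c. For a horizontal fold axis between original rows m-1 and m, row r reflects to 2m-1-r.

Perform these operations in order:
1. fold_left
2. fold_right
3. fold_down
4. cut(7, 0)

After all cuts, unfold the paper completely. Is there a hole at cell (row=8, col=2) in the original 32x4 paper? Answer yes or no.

Answer: yes

Derivation:
Op 1 fold_left: fold axis v@2; visible region now rows[0,32) x cols[0,2) = 32x2
Op 2 fold_right: fold axis v@1; visible region now rows[0,32) x cols[1,2) = 32x1
Op 3 fold_down: fold axis h@16; visible region now rows[16,32) x cols[1,2) = 16x1
Op 4 cut(7, 0): punch at orig (23,1); cuts so far [(23, 1)]; region rows[16,32) x cols[1,2) = 16x1
Unfold 1 (reflect across h@16): 2 holes -> [(8, 1), (23, 1)]
Unfold 2 (reflect across v@1): 4 holes -> [(8, 0), (8, 1), (23, 0), (23, 1)]
Unfold 3 (reflect across v@2): 8 holes -> [(8, 0), (8, 1), (8, 2), (8, 3), (23, 0), (23, 1), (23, 2), (23, 3)]
Holes: [(8, 0), (8, 1), (8, 2), (8, 3), (23, 0), (23, 1), (23, 2), (23, 3)]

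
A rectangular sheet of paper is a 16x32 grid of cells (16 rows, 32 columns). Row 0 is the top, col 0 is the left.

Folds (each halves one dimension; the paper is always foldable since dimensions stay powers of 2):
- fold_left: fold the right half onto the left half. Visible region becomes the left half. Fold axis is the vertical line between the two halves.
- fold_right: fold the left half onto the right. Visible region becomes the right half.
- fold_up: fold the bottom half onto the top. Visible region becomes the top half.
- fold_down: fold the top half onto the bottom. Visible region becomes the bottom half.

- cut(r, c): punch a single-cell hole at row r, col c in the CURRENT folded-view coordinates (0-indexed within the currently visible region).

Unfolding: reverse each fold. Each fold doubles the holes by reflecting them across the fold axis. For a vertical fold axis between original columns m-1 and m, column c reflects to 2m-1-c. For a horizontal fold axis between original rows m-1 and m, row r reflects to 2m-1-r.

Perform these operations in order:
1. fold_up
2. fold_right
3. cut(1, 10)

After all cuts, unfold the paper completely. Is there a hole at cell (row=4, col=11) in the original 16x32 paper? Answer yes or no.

Op 1 fold_up: fold axis h@8; visible region now rows[0,8) x cols[0,32) = 8x32
Op 2 fold_right: fold axis v@16; visible region now rows[0,8) x cols[16,32) = 8x16
Op 3 cut(1, 10): punch at orig (1,26); cuts so far [(1, 26)]; region rows[0,8) x cols[16,32) = 8x16
Unfold 1 (reflect across v@16): 2 holes -> [(1, 5), (1, 26)]
Unfold 2 (reflect across h@8): 4 holes -> [(1, 5), (1, 26), (14, 5), (14, 26)]
Holes: [(1, 5), (1, 26), (14, 5), (14, 26)]

Answer: no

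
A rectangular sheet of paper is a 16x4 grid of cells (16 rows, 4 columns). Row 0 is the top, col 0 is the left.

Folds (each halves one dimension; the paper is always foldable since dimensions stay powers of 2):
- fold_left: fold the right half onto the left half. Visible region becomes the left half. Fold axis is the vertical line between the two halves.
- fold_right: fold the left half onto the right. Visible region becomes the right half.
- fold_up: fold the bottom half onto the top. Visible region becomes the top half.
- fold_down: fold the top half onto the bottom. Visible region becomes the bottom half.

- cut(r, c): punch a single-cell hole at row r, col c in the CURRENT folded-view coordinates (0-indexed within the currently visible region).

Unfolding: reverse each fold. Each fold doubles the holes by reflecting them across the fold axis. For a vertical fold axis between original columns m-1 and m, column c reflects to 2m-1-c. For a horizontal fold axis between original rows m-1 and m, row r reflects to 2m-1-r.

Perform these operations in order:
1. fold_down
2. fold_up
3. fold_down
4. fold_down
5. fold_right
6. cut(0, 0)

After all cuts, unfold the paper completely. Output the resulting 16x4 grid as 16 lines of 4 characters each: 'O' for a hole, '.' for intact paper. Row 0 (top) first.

Answer: .OO.
.OO.
.OO.
.OO.
.OO.
.OO.
.OO.
.OO.
.OO.
.OO.
.OO.
.OO.
.OO.
.OO.
.OO.
.OO.

Derivation:
Op 1 fold_down: fold axis h@8; visible region now rows[8,16) x cols[0,4) = 8x4
Op 2 fold_up: fold axis h@12; visible region now rows[8,12) x cols[0,4) = 4x4
Op 3 fold_down: fold axis h@10; visible region now rows[10,12) x cols[0,4) = 2x4
Op 4 fold_down: fold axis h@11; visible region now rows[11,12) x cols[0,4) = 1x4
Op 5 fold_right: fold axis v@2; visible region now rows[11,12) x cols[2,4) = 1x2
Op 6 cut(0, 0): punch at orig (11,2); cuts so far [(11, 2)]; region rows[11,12) x cols[2,4) = 1x2
Unfold 1 (reflect across v@2): 2 holes -> [(11, 1), (11, 2)]
Unfold 2 (reflect across h@11): 4 holes -> [(10, 1), (10, 2), (11, 1), (11, 2)]
Unfold 3 (reflect across h@10): 8 holes -> [(8, 1), (8, 2), (9, 1), (9, 2), (10, 1), (10, 2), (11, 1), (11, 2)]
Unfold 4 (reflect across h@12): 16 holes -> [(8, 1), (8, 2), (9, 1), (9, 2), (10, 1), (10, 2), (11, 1), (11, 2), (12, 1), (12, 2), (13, 1), (13, 2), (14, 1), (14, 2), (15, 1), (15, 2)]
Unfold 5 (reflect across h@8): 32 holes -> [(0, 1), (0, 2), (1, 1), (1, 2), (2, 1), (2, 2), (3, 1), (3, 2), (4, 1), (4, 2), (5, 1), (5, 2), (6, 1), (6, 2), (7, 1), (7, 2), (8, 1), (8, 2), (9, 1), (9, 2), (10, 1), (10, 2), (11, 1), (11, 2), (12, 1), (12, 2), (13, 1), (13, 2), (14, 1), (14, 2), (15, 1), (15, 2)]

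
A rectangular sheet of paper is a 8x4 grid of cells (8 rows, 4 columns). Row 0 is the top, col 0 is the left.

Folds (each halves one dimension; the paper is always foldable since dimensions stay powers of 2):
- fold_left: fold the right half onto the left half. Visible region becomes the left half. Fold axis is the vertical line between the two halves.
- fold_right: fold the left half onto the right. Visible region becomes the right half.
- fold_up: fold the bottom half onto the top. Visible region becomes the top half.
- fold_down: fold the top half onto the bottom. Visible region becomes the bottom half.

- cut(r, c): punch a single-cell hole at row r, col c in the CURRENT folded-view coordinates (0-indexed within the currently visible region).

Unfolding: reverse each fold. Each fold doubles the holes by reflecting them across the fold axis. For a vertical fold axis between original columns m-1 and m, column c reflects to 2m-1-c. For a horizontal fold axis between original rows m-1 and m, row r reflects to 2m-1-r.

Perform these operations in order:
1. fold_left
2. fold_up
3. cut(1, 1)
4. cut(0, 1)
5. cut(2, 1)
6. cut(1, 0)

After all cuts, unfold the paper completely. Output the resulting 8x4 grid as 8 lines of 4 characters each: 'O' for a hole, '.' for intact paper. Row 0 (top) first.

Answer: .OO.
OOOO
.OO.
....
....
.OO.
OOOO
.OO.

Derivation:
Op 1 fold_left: fold axis v@2; visible region now rows[0,8) x cols[0,2) = 8x2
Op 2 fold_up: fold axis h@4; visible region now rows[0,4) x cols[0,2) = 4x2
Op 3 cut(1, 1): punch at orig (1,1); cuts so far [(1, 1)]; region rows[0,4) x cols[0,2) = 4x2
Op 4 cut(0, 1): punch at orig (0,1); cuts so far [(0, 1), (1, 1)]; region rows[0,4) x cols[0,2) = 4x2
Op 5 cut(2, 1): punch at orig (2,1); cuts so far [(0, 1), (1, 1), (2, 1)]; region rows[0,4) x cols[0,2) = 4x2
Op 6 cut(1, 0): punch at orig (1,0); cuts so far [(0, 1), (1, 0), (1, 1), (2, 1)]; region rows[0,4) x cols[0,2) = 4x2
Unfold 1 (reflect across h@4): 8 holes -> [(0, 1), (1, 0), (1, 1), (2, 1), (5, 1), (6, 0), (6, 1), (7, 1)]
Unfold 2 (reflect across v@2): 16 holes -> [(0, 1), (0, 2), (1, 0), (1, 1), (1, 2), (1, 3), (2, 1), (2, 2), (5, 1), (5, 2), (6, 0), (6, 1), (6, 2), (6, 3), (7, 1), (7, 2)]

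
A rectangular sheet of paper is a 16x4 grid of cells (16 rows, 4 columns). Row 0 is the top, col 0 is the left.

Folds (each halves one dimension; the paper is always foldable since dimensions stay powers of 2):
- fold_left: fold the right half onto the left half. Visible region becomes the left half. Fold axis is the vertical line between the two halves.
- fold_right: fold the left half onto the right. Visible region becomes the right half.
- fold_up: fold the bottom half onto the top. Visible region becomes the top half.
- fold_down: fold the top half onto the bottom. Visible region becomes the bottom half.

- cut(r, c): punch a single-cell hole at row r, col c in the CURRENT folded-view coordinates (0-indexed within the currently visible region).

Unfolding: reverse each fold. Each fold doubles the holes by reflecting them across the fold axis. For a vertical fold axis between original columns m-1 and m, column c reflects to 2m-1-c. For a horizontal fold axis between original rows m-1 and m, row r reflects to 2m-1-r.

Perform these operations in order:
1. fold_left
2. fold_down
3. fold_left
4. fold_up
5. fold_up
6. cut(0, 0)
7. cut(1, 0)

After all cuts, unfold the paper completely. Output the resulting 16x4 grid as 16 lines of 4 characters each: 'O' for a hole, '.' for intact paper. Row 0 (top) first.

Answer: OOOO
OOOO
OOOO
OOOO
OOOO
OOOO
OOOO
OOOO
OOOO
OOOO
OOOO
OOOO
OOOO
OOOO
OOOO
OOOO

Derivation:
Op 1 fold_left: fold axis v@2; visible region now rows[0,16) x cols[0,2) = 16x2
Op 2 fold_down: fold axis h@8; visible region now rows[8,16) x cols[0,2) = 8x2
Op 3 fold_left: fold axis v@1; visible region now rows[8,16) x cols[0,1) = 8x1
Op 4 fold_up: fold axis h@12; visible region now rows[8,12) x cols[0,1) = 4x1
Op 5 fold_up: fold axis h@10; visible region now rows[8,10) x cols[0,1) = 2x1
Op 6 cut(0, 0): punch at orig (8,0); cuts so far [(8, 0)]; region rows[8,10) x cols[0,1) = 2x1
Op 7 cut(1, 0): punch at orig (9,0); cuts so far [(8, 0), (9, 0)]; region rows[8,10) x cols[0,1) = 2x1
Unfold 1 (reflect across h@10): 4 holes -> [(8, 0), (9, 0), (10, 0), (11, 0)]
Unfold 2 (reflect across h@12): 8 holes -> [(8, 0), (9, 0), (10, 0), (11, 0), (12, 0), (13, 0), (14, 0), (15, 0)]
Unfold 3 (reflect across v@1): 16 holes -> [(8, 0), (8, 1), (9, 0), (9, 1), (10, 0), (10, 1), (11, 0), (11, 1), (12, 0), (12, 1), (13, 0), (13, 1), (14, 0), (14, 1), (15, 0), (15, 1)]
Unfold 4 (reflect across h@8): 32 holes -> [(0, 0), (0, 1), (1, 0), (1, 1), (2, 0), (2, 1), (3, 0), (3, 1), (4, 0), (4, 1), (5, 0), (5, 1), (6, 0), (6, 1), (7, 0), (7, 1), (8, 0), (8, 1), (9, 0), (9, 1), (10, 0), (10, 1), (11, 0), (11, 1), (12, 0), (12, 1), (13, 0), (13, 1), (14, 0), (14, 1), (15, 0), (15, 1)]
Unfold 5 (reflect across v@2): 64 holes -> [(0, 0), (0, 1), (0, 2), (0, 3), (1, 0), (1, 1), (1, 2), (1, 3), (2, 0), (2, 1), (2, 2), (2, 3), (3, 0), (3, 1), (3, 2), (3, 3), (4, 0), (4, 1), (4, 2), (4, 3), (5, 0), (5, 1), (5, 2), (5, 3), (6, 0), (6, 1), (6, 2), (6, 3), (7, 0), (7, 1), (7, 2), (7, 3), (8, 0), (8, 1), (8, 2), (8, 3), (9, 0), (9, 1), (9, 2), (9, 3), (10, 0), (10, 1), (10, 2), (10, 3), (11, 0), (11, 1), (11, 2), (11, 3), (12, 0), (12, 1), (12, 2), (12, 3), (13, 0), (13, 1), (13, 2), (13, 3), (14, 0), (14, 1), (14, 2), (14, 3), (15, 0), (15, 1), (15, 2), (15, 3)]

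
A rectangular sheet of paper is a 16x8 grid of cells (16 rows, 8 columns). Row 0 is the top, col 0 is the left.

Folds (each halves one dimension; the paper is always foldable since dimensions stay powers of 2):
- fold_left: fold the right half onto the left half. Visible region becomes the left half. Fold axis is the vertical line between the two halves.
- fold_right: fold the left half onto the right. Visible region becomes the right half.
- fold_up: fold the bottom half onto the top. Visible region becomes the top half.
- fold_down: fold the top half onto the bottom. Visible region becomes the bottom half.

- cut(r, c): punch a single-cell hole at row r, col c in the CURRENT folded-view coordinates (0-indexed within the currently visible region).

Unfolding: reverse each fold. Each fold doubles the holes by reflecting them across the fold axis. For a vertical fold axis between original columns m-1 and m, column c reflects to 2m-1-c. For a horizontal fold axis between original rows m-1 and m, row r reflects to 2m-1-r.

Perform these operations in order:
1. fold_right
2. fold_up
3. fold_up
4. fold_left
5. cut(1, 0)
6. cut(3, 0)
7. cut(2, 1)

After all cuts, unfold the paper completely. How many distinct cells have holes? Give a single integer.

Op 1 fold_right: fold axis v@4; visible region now rows[0,16) x cols[4,8) = 16x4
Op 2 fold_up: fold axis h@8; visible region now rows[0,8) x cols[4,8) = 8x4
Op 3 fold_up: fold axis h@4; visible region now rows[0,4) x cols[4,8) = 4x4
Op 4 fold_left: fold axis v@6; visible region now rows[0,4) x cols[4,6) = 4x2
Op 5 cut(1, 0): punch at orig (1,4); cuts so far [(1, 4)]; region rows[0,4) x cols[4,6) = 4x2
Op 6 cut(3, 0): punch at orig (3,4); cuts so far [(1, 4), (3, 4)]; region rows[0,4) x cols[4,6) = 4x2
Op 7 cut(2, 1): punch at orig (2,5); cuts so far [(1, 4), (2, 5), (3, 4)]; region rows[0,4) x cols[4,6) = 4x2
Unfold 1 (reflect across v@6): 6 holes -> [(1, 4), (1, 7), (2, 5), (2, 6), (3, 4), (3, 7)]
Unfold 2 (reflect across h@4): 12 holes -> [(1, 4), (1, 7), (2, 5), (2, 6), (3, 4), (3, 7), (4, 4), (4, 7), (5, 5), (5, 6), (6, 4), (6, 7)]
Unfold 3 (reflect across h@8): 24 holes -> [(1, 4), (1, 7), (2, 5), (2, 6), (3, 4), (3, 7), (4, 4), (4, 7), (5, 5), (5, 6), (6, 4), (6, 7), (9, 4), (9, 7), (10, 5), (10, 6), (11, 4), (11, 7), (12, 4), (12, 7), (13, 5), (13, 6), (14, 4), (14, 7)]
Unfold 4 (reflect across v@4): 48 holes -> [(1, 0), (1, 3), (1, 4), (1, 7), (2, 1), (2, 2), (2, 5), (2, 6), (3, 0), (3, 3), (3, 4), (3, 7), (4, 0), (4, 3), (4, 4), (4, 7), (5, 1), (5, 2), (5, 5), (5, 6), (6, 0), (6, 3), (6, 4), (6, 7), (9, 0), (9, 3), (9, 4), (9, 7), (10, 1), (10, 2), (10, 5), (10, 6), (11, 0), (11, 3), (11, 4), (11, 7), (12, 0), (12, 3), (12, 4), (12, 7), (13, 1), (13, 2), (13, 5), (13, 6), (14, 0), (14, 3), (14, 4), (14, 7)]

Answer: 48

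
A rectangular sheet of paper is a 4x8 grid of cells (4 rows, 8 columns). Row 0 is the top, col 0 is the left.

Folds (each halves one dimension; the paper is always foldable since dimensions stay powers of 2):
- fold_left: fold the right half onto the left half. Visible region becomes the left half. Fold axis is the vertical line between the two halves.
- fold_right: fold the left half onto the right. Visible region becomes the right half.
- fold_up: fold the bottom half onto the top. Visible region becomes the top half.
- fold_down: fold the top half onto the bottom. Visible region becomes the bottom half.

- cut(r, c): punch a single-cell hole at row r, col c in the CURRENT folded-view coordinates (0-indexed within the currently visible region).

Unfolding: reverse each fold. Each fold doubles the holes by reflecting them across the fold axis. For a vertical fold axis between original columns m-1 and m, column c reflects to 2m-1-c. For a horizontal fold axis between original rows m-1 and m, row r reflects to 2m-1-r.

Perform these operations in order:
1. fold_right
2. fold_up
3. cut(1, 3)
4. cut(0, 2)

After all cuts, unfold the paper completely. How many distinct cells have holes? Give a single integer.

Op 1 fold_right: fold axis v@4; visible region now rows[0,4) x cols[4,8) = 4x4
Op 2 fold_up: fold axis h@2; visible region now rows[0,2) x cols[4,8) = 2x4
Op 3 cut(1, 3): punch at orig (1,7); cuts so far [(1, 7)]; region rows[0,2) x cols[4,8) = 2x4
Op 4 cut(0, 2): punch at orig (0,6); cuts so far [(0, 6), (1, 7)]; region rows[0,2) x cols[4,8) = 2x4
Unfold 1 (reflect across h@2): 4 holes -> [(0, 6), (1, 7), (2, 7), (3, 6)]
Unfold 2 (reflect across v@4): 8 holes -> [(0, 1), (0, 6), (1, 0), (1, 7), (2, 0), (2, 7), (3, 1), (3, 6)]

Answer: 8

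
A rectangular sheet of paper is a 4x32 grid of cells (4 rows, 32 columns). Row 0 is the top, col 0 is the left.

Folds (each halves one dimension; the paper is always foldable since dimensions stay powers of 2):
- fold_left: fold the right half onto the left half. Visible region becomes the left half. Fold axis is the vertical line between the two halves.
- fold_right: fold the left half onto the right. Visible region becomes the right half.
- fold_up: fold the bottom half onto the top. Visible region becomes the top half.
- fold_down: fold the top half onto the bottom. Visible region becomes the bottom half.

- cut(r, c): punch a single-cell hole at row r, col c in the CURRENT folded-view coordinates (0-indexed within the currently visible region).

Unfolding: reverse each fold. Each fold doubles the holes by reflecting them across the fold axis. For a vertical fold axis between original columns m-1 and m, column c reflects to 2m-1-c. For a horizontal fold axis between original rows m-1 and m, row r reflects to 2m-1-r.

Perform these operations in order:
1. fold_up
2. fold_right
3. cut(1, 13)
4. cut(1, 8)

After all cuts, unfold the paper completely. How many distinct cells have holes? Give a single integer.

Op 1 fold_up: fold axis h@2; visible region now rows[0,2) x cols[0,32) = 2x32
Op 2 fold_right: fold axis v@16; visible region now rows[0,2) x cols[16,32) = 2x16
Op 3 cut(1, 13): punch at orig (1,29); cuts so far [(1, 29)]; region rows[0,2) x cols[16,32) = 2x16
Op 4 cut(1, 8): punch at orig (1,24); cuts so far [(1, 24), (1, 29)]; region rows[0,2) x cols[16,32) = 2x16
Unfold 1 (reflect across v@16): 4 holes -> [(1, 2), (1, 7), (1, 24), (1, 29)]
Unfold 2 (reflect across h@2): 8 holes -> [(1, 2), (1, 7), (1, 24), (1, 29), (2, 2), (2, 7), (2, 24), (2, 29)]

Answer: 8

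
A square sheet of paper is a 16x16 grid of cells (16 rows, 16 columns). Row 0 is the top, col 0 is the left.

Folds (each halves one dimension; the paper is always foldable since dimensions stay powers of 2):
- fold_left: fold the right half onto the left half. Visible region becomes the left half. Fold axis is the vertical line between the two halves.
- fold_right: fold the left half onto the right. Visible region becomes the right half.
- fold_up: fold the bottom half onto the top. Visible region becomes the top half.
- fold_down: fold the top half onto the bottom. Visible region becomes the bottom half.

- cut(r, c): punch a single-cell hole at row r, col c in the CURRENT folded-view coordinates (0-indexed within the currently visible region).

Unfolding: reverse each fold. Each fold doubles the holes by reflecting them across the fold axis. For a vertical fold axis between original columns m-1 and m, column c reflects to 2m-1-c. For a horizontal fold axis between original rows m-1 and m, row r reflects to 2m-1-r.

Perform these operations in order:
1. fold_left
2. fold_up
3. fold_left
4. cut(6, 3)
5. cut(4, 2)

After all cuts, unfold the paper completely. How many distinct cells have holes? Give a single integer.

Answer: 16

Derivation:
Op 1 fold_left: fold axis v@8; visible region now rows[0,16) x cols[0,8) = 16x8
Op 2 fold_up: fold axis h@8; visible region now rows[0,8) x cols[0,8) = 8x8
Op 3 fold_left: fold axis v@4; visible region now rows[0,8) x cols[0,4) = 8x4
Op 4 cut(6, 3): punch at orig (6,3); cuts so far [(6, 3)]; region rows[0,8) x cols[0,4) = 8x4
Op 5 cut(4, 2): punch at orig (4,2); cuts so far [(4, 2), (6, 3)]; region rows[0,8) x cols[0,4) = 8x4
Unfold 1 (reflect across v@4): 4 holes -> [(4, 2), (4, 5), (6, 3), (6, 4)]
Unfold 2 (reflect across h@8): 8 holes -> [(4, 2), (4, 5), (6, 3), (6, 4), (9, 3), (9, 4), (11, 2), (11, 5)]
Unfold 3 (reflect across v@8): 16 holes -> [(4, 2), (4, 5), (4, 10), (4, 13), (6, 3), (6, 4), (6, 11), (6, 12), (9, 3), (9, 4), (9, 11), (9, 12), (11, 2), (11, 5), (11, 10), (11, 13)]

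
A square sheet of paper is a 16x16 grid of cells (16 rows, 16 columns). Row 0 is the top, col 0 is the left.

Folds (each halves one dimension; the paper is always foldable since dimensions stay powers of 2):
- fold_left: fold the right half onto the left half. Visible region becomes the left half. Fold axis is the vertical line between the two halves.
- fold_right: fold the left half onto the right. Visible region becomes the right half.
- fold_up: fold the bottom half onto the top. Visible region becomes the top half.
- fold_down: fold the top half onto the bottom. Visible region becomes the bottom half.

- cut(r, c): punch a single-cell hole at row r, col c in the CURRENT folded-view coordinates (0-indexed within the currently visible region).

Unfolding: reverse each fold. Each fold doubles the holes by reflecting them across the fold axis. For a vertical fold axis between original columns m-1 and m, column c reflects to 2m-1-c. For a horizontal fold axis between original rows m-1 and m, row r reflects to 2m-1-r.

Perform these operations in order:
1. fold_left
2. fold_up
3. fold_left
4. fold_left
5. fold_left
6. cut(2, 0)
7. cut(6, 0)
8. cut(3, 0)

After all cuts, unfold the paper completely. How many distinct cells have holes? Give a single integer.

Op 1 fold_left: fold axis v@8; visible region now rows[0,16) x cols[0,8) = 16x8
Op 2 fold_up: fold axis h@8; visible region now rows[0,8) x cols[0,8) = 8x8
Op 3 fold_left: fold axis v@4; visible region now rows[0,8) x cols[0,4) = 8x4
Op 4 fold_left: fold axis v@2; visible region now rows[0,8) x cols[0,2) = 8x2
Op 5 fold_left: fold axis v@1; visible region now rows[0,8) x cols[0,1) = 8x1
Op 6 cut(2, 0): punch at orig (2,0); cuts so far [(2, 0)]; region rows[0,8) x cols[0,1) = 8x1
Op 7 cut(6, 0): punch at orig (6,0); cuts so far [(2, 0), (6, 0)]; region rows[0,8) x cols[0,1) = 8x1
Op 8 cut(3, 0): punch at orig (3,0); cuts so far [(2, 0), (3, 0), (6, 0)]; region rows[0,8) x cols[0,1) = 8x1
Unfold 1 (reflect across v@1): 6 holes -> [(2, 0), (2, 1), (3, 0), (3, 1), (6, 0), (6, 1)]
Unfold 2 (reflect across v@2): 12 holes -> [(2, 0), (2, 1), (2, 2), (2, 3), (3, 0), (3, 1), (3, 2), (3, 3), (6, 0), (6, 1), (6, 2), (6, 3)]
Unfold 3 (reflect across v@4): 24 holes -> [(2, 0), (2, 1), (2, 2), (2, 3), (2, 4), (2, 5), (2, 6), (2, 7), (3, 0), (3, 1), (3, 2), (3, 3), (3, 4), (3, 5), (3, 6), (3, 7), (6, 0), (6, 1), (6, 2), (6, 3), (6, 4), (6, 5), (6, 6), (6, 7)]
Unfold 4 (reflect across h@8): 48 holes -> [(2, 0), (2, 1), (2, 2), (2, 3), (2, 4), (2, 5), (2, 6), (2, 7), (3, 0), (3, 1), (3, 2), (3, 3), (3, 4), (3, 5), (3, 6), (3, 7), (6, 0), (6, 1), (6, 2), (6, 3), (6, 4), (6, 5), (6, 6), (6, 7), (9, 0), (9, 1), (9, 2), (9, 3), (9, 4), (9, 5), (9, 6), (9, 7), (12, 0), (12, 1), (12, 2), (12, 3), (12, 4), (12, 5), (12, 6), (12, 7), (13, 0), (13, 1), (13, 2), (13, 3), (13, 4), (13, 5), (13, 6), (13, 7)]
Unfold 5 (reflect across v@8): 96 holes -> [(2, 0), (2, 1), (2, 2), (2, 3), (2, 4), (2, 5), (2, 6), (2, 7), (2, 8), (2, 9), (2, 10), (2, 11), (2, 12), (2, 13), (2, 14), (2, 15), (3, 0), (3, 1), (3, 2), (3, 3), (3, 4), (3, 5), (3, 6), (3, 7), (3, 8), (3, 9), (3, 10), (3, 11), (3, 12), (3, 13), (3, 14), (3, 15), (6, 0), (6, 1), (6, 2), (6, 3), (6, 4), (6, 5), (6, 6), (6, 7), (6, 8), (6, 9), (6, 10), (6, 11), (6, 12), (6, 13), (6, 14), (6, 15), (9, 0), (9, 1), (9, 2), (9, 3), (9, 4), (9, 5), (9, 6), (9, 7), (9, 8), (9, 9), (9, 10), (9, 11), (9, 12), (9, 13), (9, 14), (9, 15), (12, 0), (12, 1), (12, 2), (12, 3), (12, 4), (12, 5), (12, 6), (12, 7), (12, 8), (12, 9), (12, 10), (12, 11), (12, 12), (12, 13), (12, 14), (12, 15), (13, 0), (13, 1), (13, 2), (13, 3), (13, 4), (13, 5), (13, 6), (13, 7), (13, 8), (13, 9), (13, 10), (13, 11), (13, 12), (13, 13), (13, 14), (13, 15)]

Answer: 96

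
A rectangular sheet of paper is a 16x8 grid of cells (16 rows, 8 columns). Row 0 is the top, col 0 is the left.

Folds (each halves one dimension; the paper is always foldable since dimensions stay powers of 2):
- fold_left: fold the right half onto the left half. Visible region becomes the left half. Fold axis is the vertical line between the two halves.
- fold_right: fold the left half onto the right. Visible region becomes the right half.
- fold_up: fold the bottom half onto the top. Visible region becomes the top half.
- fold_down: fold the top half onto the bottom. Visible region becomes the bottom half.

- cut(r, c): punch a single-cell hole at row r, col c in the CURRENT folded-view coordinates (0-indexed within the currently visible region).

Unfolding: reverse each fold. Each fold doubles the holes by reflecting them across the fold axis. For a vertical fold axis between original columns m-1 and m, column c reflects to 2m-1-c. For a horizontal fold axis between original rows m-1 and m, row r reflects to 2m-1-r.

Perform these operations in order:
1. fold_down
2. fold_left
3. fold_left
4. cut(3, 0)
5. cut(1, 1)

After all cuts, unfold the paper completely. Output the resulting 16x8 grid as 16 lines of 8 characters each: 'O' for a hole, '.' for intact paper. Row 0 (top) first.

Answer: ........
........
........
........
O..OO..O
........
.OO..OO.
........
........
.OO..OO.
........
O..OO..O
........
........
........
........

Derivation:
Op 1 fold_down: fold axis h@8; visible region now rows[8,16) x cols[0,8) = 8x8
Op 2 fold_left: fold axis v@4; visible region now rows[8,16) x cols[0,4) = 8x4
Op 3 fold_left: fold axis v@2; visible region now rows[8,16) x cols[0,2) = 8x2
Op 4 cut(3, 0): punch at orig (11,0); cuts so far [(11, 0)]; region rows[8,16) x cols[0,2) = 8x2
Op 5 cut(1, 1): punch at orig (9,1); cuts so far [(9, 1), (11, 0)]; region rows[8,16) x cols[0,2) = 8x2
Unfold 1 (reflect across v@2): 4 holes -> [(9, 1), (9, 2), (11, 0), (11, 3)]
Unfold 2 (reflect across v@4): 8 holes -> [(9, 1), (9, 2), (9, 5), (9, 6), (11, 0), (11, 3), (11, 4), (11, 7)]
Unfold 3 (reflect across h@8): 16 holes -> [(4, 0), (4, 3), (4, 4), (4, 7), (6, 1), (6, 2), (6, 5), (6, 6), (9, 1), (9, 2), (9, 5), (9, 6), (11, 0), (11, 3), (11, 4), (11, 7)]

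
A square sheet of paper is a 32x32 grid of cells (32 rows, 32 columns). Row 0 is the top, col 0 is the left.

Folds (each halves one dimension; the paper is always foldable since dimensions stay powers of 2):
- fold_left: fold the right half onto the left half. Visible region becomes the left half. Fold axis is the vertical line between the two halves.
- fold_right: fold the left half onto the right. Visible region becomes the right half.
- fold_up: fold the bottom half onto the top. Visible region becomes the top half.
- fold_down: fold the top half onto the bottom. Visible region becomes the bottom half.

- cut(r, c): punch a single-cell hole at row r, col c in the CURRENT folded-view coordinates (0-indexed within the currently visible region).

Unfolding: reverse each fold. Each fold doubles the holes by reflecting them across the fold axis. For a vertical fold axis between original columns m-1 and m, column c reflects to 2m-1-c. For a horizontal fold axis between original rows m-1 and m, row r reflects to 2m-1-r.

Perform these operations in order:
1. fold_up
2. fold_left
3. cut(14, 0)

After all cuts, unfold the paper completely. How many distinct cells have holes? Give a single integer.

Op 1 fold_up: fold axis h@16; visible region now rows[0,16) x cols[0,32) = 16x32
Op 2 fold_left: fold axis v@16; visible region now rows[0,16) x cols[0,16) = 16x16
Op 3 cut(14, 0): punch at orig (14,0); cuts so far [(14, 0)]; region rows[0,16) x cols[0,16) = 16x16
Unfold 1 (reflect across v@16): 2 holes -> [(14, 0), (14, 31)]
Unfold 2 (reflect across h@16): 4 holes -> [(14, 0), (14, 31), (17, 0), (17, 31)]

Answer: 4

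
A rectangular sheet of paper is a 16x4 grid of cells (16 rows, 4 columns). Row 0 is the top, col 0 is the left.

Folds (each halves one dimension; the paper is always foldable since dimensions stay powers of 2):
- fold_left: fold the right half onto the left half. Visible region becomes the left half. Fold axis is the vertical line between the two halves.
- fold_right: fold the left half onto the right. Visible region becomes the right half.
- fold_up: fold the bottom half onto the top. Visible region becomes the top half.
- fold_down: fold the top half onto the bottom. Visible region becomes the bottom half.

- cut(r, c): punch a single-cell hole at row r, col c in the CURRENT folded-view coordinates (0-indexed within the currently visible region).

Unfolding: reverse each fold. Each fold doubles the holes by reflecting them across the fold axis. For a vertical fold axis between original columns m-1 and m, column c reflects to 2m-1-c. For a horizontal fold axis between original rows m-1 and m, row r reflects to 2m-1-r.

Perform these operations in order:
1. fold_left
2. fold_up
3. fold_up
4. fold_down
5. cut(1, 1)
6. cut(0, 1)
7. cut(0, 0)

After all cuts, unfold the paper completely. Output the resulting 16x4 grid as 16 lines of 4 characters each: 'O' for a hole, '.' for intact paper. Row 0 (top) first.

Answer: .OO.
OOOO
OOOO
.OO.
.OO.
OOOO
OOOO
.OO.
.OO.
OOOO
OOOO
.OO.
.OO.
OOOO
OOOO
.OO.

Derivation:
Op 1 fold_left: fold axis v@2; visible region now rows[0,16) x cols[0,2) = 16x2
Op 2 fold_up: fold axis h@8; visible region now rows[0,8) x cols[0,2) = 8x2
Op 3 fold_up: fold axis h@4; visible region now rows[0,4) x cols[0,2) = 4x2
Op 4 fold_down: fold axis h@2; visible region now rows[2,4) x cols[0,2) = 2x2
Op 5 cut(1, 1): punch at orig (3,1); cuts so far [(3, 1)]; region rows[2,4) x cols[0,2) = 2x2
Op 6 cut(0, 1): punch at orig (2,1); cuts so far [(2, 1), (3, 1)]; region rows[2,4) x cols[0,2) = 2x2
Op 7 cut(0, 0): punch at orig (2,0); cuts so far [(2, 0), (2, 1), (3, 1)]; region rows[2,4) x cols[0,2) = 2x2
Unfold 1 (reflect across h@2): 6 holes -> [(0, 1), (1, 0), (1, 1), (2, 0), (2, 1), (3, 1)]
Unfold 2 (reflect across h@4): 12 holes -> [(0, 1), (1, 0), (1, 1), (2, 0), (2, 1), (3, 1), (4, 1), (5, 0), (5, 1), (6, 0), (6, 1), (7, 1)]
Unfold 3 (reflect across h@8): 24 holes -> [(0, 1), (1, 0), (1, 1), (2, 0), (2, 1), (3, 1), (4, 1), (5, 0), (5, 1), (6, 0), (6, 1), (7, 1), (8, 1), (9, 0), (9, 1), (10, 0), (10, 1), (11, 1), (12, 1), (13, 0), (13, 1), (14, 0), (14, 1), (15, 1)]
Unfold 4 (reflect across v@2): 48 holes -> [(0, 1), (0, 2), (1, 0), (1, 1), (1, 2), (1, 3), (2, 0), (2, 1), (2, 2), (2, 3), (3, 1), (3, 2), (4, 1), (4, 2), (5, 0), (5, 1), (5, 2), (5, 3), (6, 0), (6, 1), (6, 2), (6, 3), (7, 1), (7, 2), (8, 1), (8, 2), (9, 0), (9, 1), (9, 2), (9, 3), (10, 0), (10, 1), (10, 2), (10, 3), (11, 1), (11, 2), (12, 1), (12, 2), (13, 0), (13, 1), (13, 2), (13, 3), (14, 0), (14, 1), (14, 2), (14, 3), (15, 1), (15, 2)]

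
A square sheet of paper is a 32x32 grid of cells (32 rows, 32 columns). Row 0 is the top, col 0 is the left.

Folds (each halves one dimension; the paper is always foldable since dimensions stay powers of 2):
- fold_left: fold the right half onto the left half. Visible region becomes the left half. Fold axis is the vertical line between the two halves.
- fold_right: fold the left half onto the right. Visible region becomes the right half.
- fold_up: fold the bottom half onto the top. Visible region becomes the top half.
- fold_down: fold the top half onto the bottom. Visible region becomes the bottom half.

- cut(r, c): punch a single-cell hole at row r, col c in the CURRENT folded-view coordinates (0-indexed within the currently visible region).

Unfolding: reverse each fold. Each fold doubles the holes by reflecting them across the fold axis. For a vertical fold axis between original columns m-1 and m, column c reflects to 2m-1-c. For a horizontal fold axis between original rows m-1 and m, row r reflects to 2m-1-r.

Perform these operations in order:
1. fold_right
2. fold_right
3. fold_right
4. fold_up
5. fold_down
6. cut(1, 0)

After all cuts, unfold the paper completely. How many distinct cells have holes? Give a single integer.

Answer: 32

Derivation:
Op 1 fold_right: fold axis v@16; visible region now rows[0,32) x cols[16,32) = 32x16
Op 2 fold_right: fold axis v@24; visible region now rows[0,32) x cols[24,32) = 32x8
Op 3 fold_right: fold axis v@28; visible region now rows[0,32) x cols[28,32) = 32x4
Op 4 fold_up: fold axis h@16; visible region now rows[0,16) x cols[28,32) = 16x4
Op 5 fold_down: fold axis h@8; visible region now rows[8,16) x cols[28,32) = 8x4
Op 6 cut(1, 0): punch at orig (9,28); cuts so far [(9, 28)]; region rows[8,16) x cols[28,32) = 8x4
Unfold 1 (reflect across h@8): 2 holes -> [(6, 28), (9, 28)]
Unfold 2 (reflect across h@16): 4 holes -> [(6, 28), (9, 28), (22, 28), (25, 28)]
Unfold 3 (reflect across v@28): 8 holes -> [(6, 27), (6, 28), (9, 27), (9, 28), (22, 27), (22, 28), (25, 27), (25, 28)]
Unfold 4 (reflect across v@24): 16 holes -> [(6, 19), (6, 20), (6, 27), (6, 28), (9, 19), (9, 20), (9, 27), (9, 28), (22, 19), (22, 20), (22, 27), (22, 28), (25, 19), (25, 20), (25, 27), (25, 28)]
Unfold 5 (reflect across v@16): 32 holes -> [(6, 3), (6, 4), (6, 11), (6, 12), (6, 19), (6, 20), (6, 27), (6, 28), (9, 3), (9, 4), (9, 11), (9, 12), (9, 19), (9, 20), (9, 27), (9, 28), (22, 3), (22, 4), (22, 11), (22, 12), (22, 19), (22, 20), (22, 27), (22, 28), (25, 3), (25, 4), (25, 11), (25, 12), (25, 19), (25, 20), (25, 27), (25, 28)]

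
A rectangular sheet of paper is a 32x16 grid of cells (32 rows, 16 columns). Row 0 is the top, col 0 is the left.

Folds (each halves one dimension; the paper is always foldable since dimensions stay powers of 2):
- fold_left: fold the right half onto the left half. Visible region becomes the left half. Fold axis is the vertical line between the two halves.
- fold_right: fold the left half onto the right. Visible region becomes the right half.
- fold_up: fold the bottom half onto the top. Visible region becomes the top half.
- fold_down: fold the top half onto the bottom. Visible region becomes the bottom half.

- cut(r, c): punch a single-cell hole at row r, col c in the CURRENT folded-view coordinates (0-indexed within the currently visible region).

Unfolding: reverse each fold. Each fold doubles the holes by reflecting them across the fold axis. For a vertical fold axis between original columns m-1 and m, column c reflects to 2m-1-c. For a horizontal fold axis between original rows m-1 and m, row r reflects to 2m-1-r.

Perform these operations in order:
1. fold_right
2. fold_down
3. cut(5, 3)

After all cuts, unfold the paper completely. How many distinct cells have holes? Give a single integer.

Op 1 fold_right: fold axis v@8; visible region now rows[0,32) x cols[8,16) = 32x8
Op 2 fold_down: fold axis h@16; visible region now rows[16,32) x cols[8,16) = 16x8
Op 3 cut(5, 3): punch at orig (21,11); cuts so far [(21, 11)]; region rows[16,32) x cols[8,16) = 16x8
Unfold 1 (reflect across h@16): 2 holes -> [(10, 11), (21, 11)]
Unfold 2 (reflect across v@8): 4 holes -> [(10, 4), (10, 11), (21, 4), (21, 11)]

Answer: 4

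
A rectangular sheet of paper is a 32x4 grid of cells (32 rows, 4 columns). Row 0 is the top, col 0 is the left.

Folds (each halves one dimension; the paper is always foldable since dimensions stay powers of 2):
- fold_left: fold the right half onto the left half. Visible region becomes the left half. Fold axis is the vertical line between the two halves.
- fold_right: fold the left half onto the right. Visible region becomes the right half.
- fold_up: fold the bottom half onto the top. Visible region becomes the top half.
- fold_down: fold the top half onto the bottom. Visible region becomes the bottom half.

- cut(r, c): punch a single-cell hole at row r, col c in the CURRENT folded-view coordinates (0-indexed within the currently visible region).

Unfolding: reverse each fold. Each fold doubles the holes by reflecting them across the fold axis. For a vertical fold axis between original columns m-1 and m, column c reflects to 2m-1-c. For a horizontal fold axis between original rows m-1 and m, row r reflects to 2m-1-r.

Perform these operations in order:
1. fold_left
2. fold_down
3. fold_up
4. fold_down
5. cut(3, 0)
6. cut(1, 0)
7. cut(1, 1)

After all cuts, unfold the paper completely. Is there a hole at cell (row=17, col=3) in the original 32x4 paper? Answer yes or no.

Op 1 fold_left: fold axis v@2; visible region now rows[0,32) x cols[0,2) = 32x2
Op 2 fold_down: fold axis h@16; visible region now rows[16,32) x cols[0,2) = 16x2
Op 3 fold_up: fold axis h@24; visible region now rows[16,24) x cols[0,2) = 8x2
Op 4 fold_down: fold axis h@20; visible region now rows[20,24) x cols[0,2) = 4x2
Op 5 cut(3, 0): punch at orig (23,0); cuts so far [(23, 0)]; region rows[20,24) x cols[0,2) = 4x2
Op 6 cut(1, 0): punch at orig (21,0); cuts so far [(21, 0), (23, 0)]; region rows[20,24) x cols[0,2) = 4x2
Op 7 cut(1, 1): punch at orig (21,1); cuts so far [(21, 0), (21, 1), (23, 0)]; region rows[20,24) x cols[0,2) = 4x2
Unfold 1 (reflect across h@20): 6 holes -> [(16, 0), (18, 0), (18, 1), (21, 0), (21, 1), (23, 0)]
Unfold 2 (reflect across h@24): 12 holes -> [(16, 0), (18, 0), (18, 1), (21, 0), (21, 1), (23, 0), (24, 0), (26, 0), (26, 1), (29, 0), (29, 1), (31, 0)]
Unfold 3 (reflect across h@16): 24 holes -> [(0, 0), (2, 0), (2, 1), (5, 0), (5, 1), (7, 0), (8, 0), (10, 0), (10, 1), (13, 0), (13, 1), (15, 0), (16, 0), (18, 0), (18, 1), (21, 0), (21, 1), (23, 0), (24, 0), (26, 0), (26, 1), (29, 0), (29, 1), (31, 0)]
Unfold 4 (reflect across v@2): 48 holes -> [(0, 0), (0, 3), (2, 0), (2, 1), (2, 2), (2, 3), (5, 0), (5, 1), (5, 2), (5, 3), (7, 0), (7, 3), (8, 0), (8, 3), (10, 0), (10, 1), (10, 2), (10, 3), (13, 0), (13, 1), (13, 2), (13, 3), (15, 0), (15, 3), (16, 0), (16, 3), (18, 0), (18, 1), (18, 2), (18, 3), (21, 0), (21, 1), (21, 2), (21, 3), (23, 0), (23, 3), (24, 0), (24, 3), (26, 0), (26, 1), (26, 2), (26, 3), (29, 0), (29, 1), (29, 2), (29, 3), (31, 0), (31, 3)]
Holes: [(0, 0), (0, 3), (2, 0), (2, 1), (2, 2), (2, 3), (5, 0), (5, 1), (5, 2), (5, 3), (7, 0), (7, 3), (8, 0), (8, 3), (10, 0), (10, 1), (10, 2), (10, 3), (13, 0), (13, 1), (13, 2), (13, 3), (15, 0), (15, 3), (16, 0), (16, 3), (18, 0), (18, 1), (18, 2), (18, 3), (21, 0), (21, 1), (21, 2), (21, 3), (23, 0), (23, 3), (24, 0), (24, 3), (26, 0), (26, 1), (26, 2), (26, 3), (29, 0), (29, 1), (29, 2), (29, 3), (31, 0), (31, 3)]

Answer: no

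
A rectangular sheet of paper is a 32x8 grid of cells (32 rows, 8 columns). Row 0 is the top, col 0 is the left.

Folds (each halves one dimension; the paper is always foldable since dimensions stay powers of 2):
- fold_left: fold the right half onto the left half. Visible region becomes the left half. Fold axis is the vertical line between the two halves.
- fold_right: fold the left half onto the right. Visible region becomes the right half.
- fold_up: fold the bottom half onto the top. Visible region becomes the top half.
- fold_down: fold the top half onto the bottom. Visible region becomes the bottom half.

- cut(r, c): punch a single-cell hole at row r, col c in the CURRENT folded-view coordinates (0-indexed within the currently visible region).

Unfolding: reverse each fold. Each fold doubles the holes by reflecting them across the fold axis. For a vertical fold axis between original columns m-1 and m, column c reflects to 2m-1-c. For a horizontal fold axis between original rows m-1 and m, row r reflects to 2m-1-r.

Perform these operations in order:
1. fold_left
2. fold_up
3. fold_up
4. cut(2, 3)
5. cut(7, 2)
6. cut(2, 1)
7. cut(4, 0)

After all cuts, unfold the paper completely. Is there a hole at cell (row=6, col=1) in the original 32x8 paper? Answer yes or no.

Answer: no

Derivation:
Op 1 fold_left: fold axis v@4; visible region now rows[0,32) x cols[0,4) = 32x4
Op 2 fold_up: fold axis h@16; visible region now rows[0,16) x cols[0,4) = 16x4
Op 3 fold_up: fold axis h@8; visible region now rows[0,8) x cols[0,4) = 8x4
Op 4 cut(2, 3): punch at orig (2,3); cuts so far [(2, 3)]; region rows[0,8) x cols[0,4) = 8x4
Op 5 cut(7, 2): punch at orig (7,2); cuts so far [(2, 3), (7, 2)]; region rows[0,8) x cols[0,4) = 8x4
Op 6 cut(2, 1): punch at orig (2,1); cuts so far [(2, 1), (2, 3), (7, 2)]; region rows[0,8) x cols[0,4) = 8x4
Op 7 cut(4, 0): punch at orig (4,0); cuts so far [(2, 1), (2, 3), (4, 0), (7, 2)]; region rows[0,8) x cols[0,4) = 8x4
Unfold 1 (reflect across h@8): 8 holes -> [(2, 1), (2, 3), (4, 0), (7, 2), (8, 2), (11, 0), (13, 1), (13, 3)]
Unfold 2 (reflect across h@16): 16 holes -> [(2, 1), (2, 3), (4, 0), (7, 2), (8, 2), (11, 0), (13, 1), (13, 3), (18, 1), (18, 3), (20, 0), (23, 2), (24, 2), (27, 0), (29, 1), (29, 3)]
Unfold 3 (reflect across v@4): 32 holes -> [(2, 1), (2, 3), (2, 4), (2, 6), (4, 0), (4, 7), (7, 2), (7, 5), (8, 2), (8, 5), (11, 0), (11, 7), (13, 1), (13, 3), (13, 4), (13, 6), (18, 1), (18, 3), (18, 4), (18, 6), (20, 0), (20, 7), (23, 2), (23, 5), (24, 2), (24, 5), (27, 0), (27, 7), (29, 1), (29, 3), (29, 4), (29, 6)]
Holes: [(2, 1), (2, 3), (2, 4), (2, 6), (4, 0), (4, 7), (7, 2), (7, 5), (8, 2), (8, 5), (11, 0), (11, 7), (13, 1), (13, 3), (13, 4), (13, 6), (18, 1), (18, 3), (18, 4), (18, 6), (20, 0), (20, 7), (23, 2), (23, 5), (24, 2), (24, 5), (27, 0), (27, 7), (29, 1), (29, 3), (29, 4), (29, 6)]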